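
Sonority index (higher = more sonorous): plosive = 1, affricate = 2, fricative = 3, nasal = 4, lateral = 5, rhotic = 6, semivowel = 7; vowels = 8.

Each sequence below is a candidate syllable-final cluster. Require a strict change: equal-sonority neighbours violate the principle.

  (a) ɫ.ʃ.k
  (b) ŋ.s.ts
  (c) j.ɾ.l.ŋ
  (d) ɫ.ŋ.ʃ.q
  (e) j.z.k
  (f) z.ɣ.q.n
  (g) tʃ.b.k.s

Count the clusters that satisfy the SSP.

(a) 5-3-1 → obeys
(b) 4-3-2 → obeys
(c) 7-6-5-4 → obeys
(d) 5-4-3-1 → obeys
(e) 7-3-1 → obeys
(f) 3-3-1-4 → violates
(g) 2-1-1-3 → violates

5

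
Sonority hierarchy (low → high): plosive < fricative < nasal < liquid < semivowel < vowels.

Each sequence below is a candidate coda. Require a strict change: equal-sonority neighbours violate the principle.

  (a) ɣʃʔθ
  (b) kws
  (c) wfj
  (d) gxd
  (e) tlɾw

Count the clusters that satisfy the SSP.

(a) sonority 2-2-1-2: ill-formed.
(b) sonority 1-5-2: ill-formed.
(c) sonority 5-2-5: ill-formed.
(d) sonority 1-2-1: ill-formed.
(e) sonority 1-4-4-5: ill-formed.

0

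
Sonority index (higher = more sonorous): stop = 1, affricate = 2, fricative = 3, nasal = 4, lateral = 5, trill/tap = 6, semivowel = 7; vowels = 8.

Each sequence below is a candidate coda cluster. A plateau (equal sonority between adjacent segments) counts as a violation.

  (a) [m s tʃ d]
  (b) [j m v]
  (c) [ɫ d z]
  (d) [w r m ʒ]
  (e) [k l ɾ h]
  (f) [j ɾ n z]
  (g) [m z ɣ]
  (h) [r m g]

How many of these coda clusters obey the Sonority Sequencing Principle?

(a) sonority 4-3-2-1: well-formed.
(b) sonority 7-4-3: well-formed.
(c) sonority 5-1-3: ill-formed.
(d) sonority 7-6-4-3: well-formed.
(e) sonority 1-5-6-3: ill-formed.
(f) sonority 7-6-4-3: well-formed.
(g) sonority 4-3-3: ill-formed.
(h) sonority 6-4-1: well-formed.

5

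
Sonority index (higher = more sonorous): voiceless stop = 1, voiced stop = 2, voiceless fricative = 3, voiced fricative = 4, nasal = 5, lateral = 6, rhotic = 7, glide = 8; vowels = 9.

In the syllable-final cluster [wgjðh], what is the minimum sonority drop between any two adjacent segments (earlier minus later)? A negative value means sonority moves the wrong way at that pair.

-6

/w/: glide = 8.
/g/: voiced stop = 2.
/j/: glide = 8.
/ð/: voiced fricative = 4.
/h/: voiceless fricative = 3.
/w/→/g/: change +6.
/g/→/j/: change -6.
/j/→/ð/: change +4.
/ð/→/h/: change +1.
Minimum = -6.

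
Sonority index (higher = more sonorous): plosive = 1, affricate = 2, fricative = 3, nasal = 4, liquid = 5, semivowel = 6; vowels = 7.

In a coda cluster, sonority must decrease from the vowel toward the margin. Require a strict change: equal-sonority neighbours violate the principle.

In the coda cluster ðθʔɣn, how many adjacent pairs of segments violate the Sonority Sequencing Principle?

/ð/ is a fricative (sonority 3).
/θ/ is a fricative (sonority 3).
/ʔ/ is a plosive (sonority 1).
/ɣ/ is a fricative (sonority 3).
/n/ is a nasal (sonority 4).
/ð/→/θ/: 3→3 (plateau) — violation.
/θ/→/ʔ/: 3→1 (falls) — ok.
/ʔ/→/ɣ/: 1→3 (does not fall) — violation.
/ɣ/→/n/: 3→4 (does not fall) — violation.

3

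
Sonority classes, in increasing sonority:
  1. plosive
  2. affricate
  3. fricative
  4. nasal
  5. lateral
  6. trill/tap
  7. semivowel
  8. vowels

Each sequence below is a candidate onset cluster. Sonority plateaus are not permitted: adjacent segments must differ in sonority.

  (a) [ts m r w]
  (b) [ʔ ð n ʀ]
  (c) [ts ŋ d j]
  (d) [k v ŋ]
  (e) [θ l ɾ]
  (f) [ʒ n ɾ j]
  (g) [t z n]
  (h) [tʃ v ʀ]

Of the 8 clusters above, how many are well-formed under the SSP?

(a) 2-4-6-7 → obeys
(b) 1-3-4-6 → obeys
(c) 2-4-1-7 → violates
(d) 1-3-4 → obeys
(e) 3-5-6 → obeys
(f) 3-4-6-7 → obeys
(g) 1-3-4 → obeys
(h) 2-3-6 → obeys

7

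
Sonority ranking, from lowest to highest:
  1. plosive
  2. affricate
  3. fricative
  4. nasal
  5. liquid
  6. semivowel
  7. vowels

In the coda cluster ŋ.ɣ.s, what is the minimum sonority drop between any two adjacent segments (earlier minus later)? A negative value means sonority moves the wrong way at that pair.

0

/ŋ/: nasal = 4.
/ɣ/: fricative = 3.
/s/: fricative = 3.
/ŋ/→/ɣ/: change +1.
/ɣ/→/s/: change +0.
Minimum = 0.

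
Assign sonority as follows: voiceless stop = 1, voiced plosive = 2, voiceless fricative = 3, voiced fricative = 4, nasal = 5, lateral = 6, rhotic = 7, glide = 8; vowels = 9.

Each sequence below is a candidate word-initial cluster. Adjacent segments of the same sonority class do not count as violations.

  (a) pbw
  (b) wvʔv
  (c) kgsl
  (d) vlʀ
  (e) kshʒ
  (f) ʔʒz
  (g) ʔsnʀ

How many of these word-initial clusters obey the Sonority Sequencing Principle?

6

(a) 1-2-8 → obeys
(b) 8-4-1-4 → violates
(c) 1-2-3-6 → obeys
(d) 4-6-7 → obeys
(e) 1-3-3-4 → obeys
(f) 1-4-4 → obeys
(g) 1-3-5-7 → obeys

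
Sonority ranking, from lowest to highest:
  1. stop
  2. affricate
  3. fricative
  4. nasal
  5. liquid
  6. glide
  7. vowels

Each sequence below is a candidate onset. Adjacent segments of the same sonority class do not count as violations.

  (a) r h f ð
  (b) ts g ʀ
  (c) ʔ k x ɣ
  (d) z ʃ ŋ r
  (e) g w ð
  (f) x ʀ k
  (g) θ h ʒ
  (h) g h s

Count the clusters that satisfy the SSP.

4

(a) 5-3-3-3 → violates
(b) 2-1-5 → violates
(c) 1-1-3-3 → obeys
(d) 3-3-4-5 → obeys
(e) 1-6-3 → violates
(f) 3-5-1 → violates
(g) 3-3-3 → obeys
(h) 1-3-3 → obeys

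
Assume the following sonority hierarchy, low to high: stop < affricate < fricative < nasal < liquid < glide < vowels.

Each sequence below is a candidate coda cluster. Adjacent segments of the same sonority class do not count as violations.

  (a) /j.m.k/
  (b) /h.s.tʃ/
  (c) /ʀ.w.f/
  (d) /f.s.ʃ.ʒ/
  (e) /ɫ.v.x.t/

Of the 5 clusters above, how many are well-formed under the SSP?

4

(a) 6-4-1 → obeys
(b) 3-3-2 → obeys
(c) 5-6-3 → violates
(d) 3-3-3-3 → obeys
(e) 5-3-3-1 → obeys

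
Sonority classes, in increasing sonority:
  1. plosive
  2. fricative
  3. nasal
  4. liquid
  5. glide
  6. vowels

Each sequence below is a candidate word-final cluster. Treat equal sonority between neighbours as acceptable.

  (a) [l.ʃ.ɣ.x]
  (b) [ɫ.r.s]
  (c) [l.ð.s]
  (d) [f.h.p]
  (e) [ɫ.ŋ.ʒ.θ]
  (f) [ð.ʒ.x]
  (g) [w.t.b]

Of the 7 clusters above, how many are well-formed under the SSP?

7

(a) [l.ʃ.ɣ.x]: profile 4-2-2-2 — obeys.
(b) [ɫ.r.s]: profile 4-4-2 — obeys.
(c) [l.ð.s]: profile 4-2-2 — obeys.
(d) [f.h.p]: profile 2-2-1 — obeys.
(e) [ɫ.ŋ.ʒ.θ]: profile 4-3-2-2 — obeys.
(f) [ð.ʒ.x]: profile 2-2-2 — obeys.
(g) [w.t.b]: profile 5-1-1 — obeys.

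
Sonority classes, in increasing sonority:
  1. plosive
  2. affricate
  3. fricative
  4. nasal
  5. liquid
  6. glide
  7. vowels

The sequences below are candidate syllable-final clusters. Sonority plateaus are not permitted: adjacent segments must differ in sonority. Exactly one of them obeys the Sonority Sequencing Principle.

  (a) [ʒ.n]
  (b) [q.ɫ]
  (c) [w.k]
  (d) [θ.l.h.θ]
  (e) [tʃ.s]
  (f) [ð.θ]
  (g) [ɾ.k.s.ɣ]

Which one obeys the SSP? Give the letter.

c

(a) 3-4 → violates
(b) 1-5 → violates
(c) 6-1 → obeys
(d) 3-5-3-3 → violates
(e) 2-3 → violates
(f) 3-3 → violates
(g) 5-1-3-3 → violates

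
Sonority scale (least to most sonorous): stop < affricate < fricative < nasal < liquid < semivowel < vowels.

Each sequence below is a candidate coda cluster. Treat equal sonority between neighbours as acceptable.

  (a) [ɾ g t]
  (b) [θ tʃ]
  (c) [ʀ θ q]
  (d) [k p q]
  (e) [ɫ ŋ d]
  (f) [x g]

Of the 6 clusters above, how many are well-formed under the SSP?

6

(a) sonority 5-1-1: well-formed.
(b) sonority 3-2: well-formed.
(c) sonority 5-3-1: well-formed.
(d) sonority 1-1-1: well-formed.
(e) sonority 5-4-1: well-formed.
(f) sonority 3-1: well-formed.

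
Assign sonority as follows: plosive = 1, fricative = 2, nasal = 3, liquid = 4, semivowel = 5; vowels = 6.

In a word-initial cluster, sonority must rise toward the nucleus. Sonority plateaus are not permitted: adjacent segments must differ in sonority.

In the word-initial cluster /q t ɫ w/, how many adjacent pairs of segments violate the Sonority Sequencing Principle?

1

/q/ — plosive, sonority 1.
/t/ — plosive, sonority 1.
/ɫ/ — liquid, sonority 4.
/w/ — semivowel, sonority 5.
/q/→/t/: 1→1 (plateau) — violation.
/t/→/ɫ/: 1→4 (rises) — ok.
/ɫ/→/w/: 4→5 (rises) — ok.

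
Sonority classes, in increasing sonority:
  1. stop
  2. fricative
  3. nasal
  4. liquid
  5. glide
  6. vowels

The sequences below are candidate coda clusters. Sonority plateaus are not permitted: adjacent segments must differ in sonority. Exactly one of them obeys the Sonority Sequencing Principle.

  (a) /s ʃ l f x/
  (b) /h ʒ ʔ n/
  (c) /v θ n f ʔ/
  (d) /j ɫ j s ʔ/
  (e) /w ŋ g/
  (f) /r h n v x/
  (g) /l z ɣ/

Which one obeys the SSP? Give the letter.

(a) 2-2-4-2-2 → violates
(b) 2-2-1-3 → violates
(c) 2-2-3-2-1 → violates
(d) 5-4-5-2-1 → violates
(e) 5-3-1 → obeys
(f) 4-2-3-2-2 → violates
(g) 4-2-2 → violates

e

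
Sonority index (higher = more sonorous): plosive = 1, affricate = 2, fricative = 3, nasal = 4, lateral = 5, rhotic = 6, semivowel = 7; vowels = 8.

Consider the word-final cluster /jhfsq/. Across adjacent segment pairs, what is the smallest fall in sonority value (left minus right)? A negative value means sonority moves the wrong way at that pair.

/j/ — semivowel, sonority 7.
/h/ — fricative, sonority 3.
/f/ — fricative, sonority 3.
/s/ — fricative, sonority 3.
/q/ — plosive, sonority 1.
/j/→/h/: change +4.
/h/→/f/: change +0.
/f/→/s/: change +0.
/s/→/q/: change +2.
Minimum = 0.

0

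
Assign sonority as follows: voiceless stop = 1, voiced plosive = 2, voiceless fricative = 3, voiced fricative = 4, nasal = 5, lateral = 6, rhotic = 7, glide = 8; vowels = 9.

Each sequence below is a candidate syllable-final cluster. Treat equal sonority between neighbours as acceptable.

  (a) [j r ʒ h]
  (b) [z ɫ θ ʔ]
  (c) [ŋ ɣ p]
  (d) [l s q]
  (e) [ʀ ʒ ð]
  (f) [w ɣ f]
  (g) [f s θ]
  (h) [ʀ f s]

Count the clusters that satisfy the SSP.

(a) 8-7-4-3 → obeys
(b) 4-6-3-1 → violates
(c) 5-4-1 → obeys
(d) 6-3-1 → obeys
(e) 7-4-4 → obeys
(f) 8-4-3 → obeys
(g) 3-3-3 → obeys
(h) 7-3-3 → obeys

7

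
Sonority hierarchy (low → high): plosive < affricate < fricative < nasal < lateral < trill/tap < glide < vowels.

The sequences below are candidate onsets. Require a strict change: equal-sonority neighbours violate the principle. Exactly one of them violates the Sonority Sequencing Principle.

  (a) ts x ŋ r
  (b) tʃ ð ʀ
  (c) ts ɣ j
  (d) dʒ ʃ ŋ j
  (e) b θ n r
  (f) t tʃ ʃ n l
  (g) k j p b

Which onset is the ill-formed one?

g

(a) ts x ŋ r: profile 2-3-4-6 — obeys.
(b) tʃ ð ʀ: profile 2-3-6 — obeys.
(c) ts ɣ j: profile 2-3-7 — obeys.
(d) dʒ ʃ ŋ j: profile 2-3-4-7 — obeys.
(e) b θ n r: profile 1-3-4-6 — obeys.
(f) t tʃ ʃ n l: profile 1-2-3-4-5 — obeys.
(g) k j p b: profile 1-7-1-1 — violates.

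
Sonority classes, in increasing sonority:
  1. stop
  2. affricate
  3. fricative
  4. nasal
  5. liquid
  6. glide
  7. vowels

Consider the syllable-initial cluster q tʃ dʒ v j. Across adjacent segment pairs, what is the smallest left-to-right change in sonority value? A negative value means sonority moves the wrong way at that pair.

/q/: stop = 1.
/tʃ/: affricate = 2.
/dʒ/: affricate = 2.
/v/: fricative = 3.
/j/: glide = 6.
/q/→/tʃ/: change +1.
/tʃ/→/dʒ/: change +0.
/dʒ/→/v/: change +1.
/v/→/j/: change +3.
Minimum = 0.

0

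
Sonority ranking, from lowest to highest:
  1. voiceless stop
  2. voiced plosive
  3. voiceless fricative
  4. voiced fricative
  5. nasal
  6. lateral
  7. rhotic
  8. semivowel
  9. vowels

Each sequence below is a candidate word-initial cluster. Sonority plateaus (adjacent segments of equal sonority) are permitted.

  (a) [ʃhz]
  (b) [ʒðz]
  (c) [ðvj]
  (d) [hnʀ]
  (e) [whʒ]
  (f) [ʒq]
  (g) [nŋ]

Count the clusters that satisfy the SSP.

(a) sonority 3-3-4: well-formed.
(b) sonority 4-4-4: well-formed.
(c) sonority 4-4-8: well-formed.
(d) sonority 3-5-7: well-formed.
(e) sonority 8-3-4: ill-formed.
(f) sonority 4-1: ill-formed.
(g) sonority 5-5: well-formed.

5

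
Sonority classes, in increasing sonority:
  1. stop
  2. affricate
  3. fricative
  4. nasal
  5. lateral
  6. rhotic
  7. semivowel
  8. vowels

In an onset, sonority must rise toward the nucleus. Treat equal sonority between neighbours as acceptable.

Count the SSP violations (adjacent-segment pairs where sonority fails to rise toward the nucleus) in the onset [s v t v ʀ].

/s/ is a fricative (sonority 3).
/v/ is a fricative (sonority 3).
/t/ is a stop (sonority 1).
/v/ is a fricative (sonority 3).
/ʀ/ is a rhotic (sonority 6).
/s/→/v/: 3→3 (plateau, allowed) — ok.
/v/→/t/: 3→1 (does not rise) — violation.
/t/→/v/: 1→3 (rises) — ok.
/v/→/ʀ/: 3→6 (rises) — ok.

1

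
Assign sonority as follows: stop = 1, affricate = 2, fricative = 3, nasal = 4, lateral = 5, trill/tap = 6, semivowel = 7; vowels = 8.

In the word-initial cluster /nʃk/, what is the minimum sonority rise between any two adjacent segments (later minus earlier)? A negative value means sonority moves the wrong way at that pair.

/n/ is a nasal (sonority 4).
/ʃ/ is a fricative (sonority 3).
/k/ is a stop (sonority 1).
/n/→/ʃ/: change -1.
/ʃ/→/k/: change -2.
Minimum = -2.

-2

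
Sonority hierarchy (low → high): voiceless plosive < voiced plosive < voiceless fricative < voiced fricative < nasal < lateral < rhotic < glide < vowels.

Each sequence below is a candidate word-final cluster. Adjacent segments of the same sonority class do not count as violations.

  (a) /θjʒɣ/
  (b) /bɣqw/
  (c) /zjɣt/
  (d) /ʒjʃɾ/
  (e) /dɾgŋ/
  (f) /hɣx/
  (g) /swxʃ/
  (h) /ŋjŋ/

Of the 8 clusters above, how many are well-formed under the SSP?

(a) 3-8-4-4 → violates
(b) 2-4-1-8 → violates
(c) 4-8-4-1 → violates
(d) 4-8-3-7 → violates
(e) 2-7-2-5 → violates
(f) 3-4-3 → violates
(g) 3-8-3-3 → violates
(h) 5-8-5 → violates

0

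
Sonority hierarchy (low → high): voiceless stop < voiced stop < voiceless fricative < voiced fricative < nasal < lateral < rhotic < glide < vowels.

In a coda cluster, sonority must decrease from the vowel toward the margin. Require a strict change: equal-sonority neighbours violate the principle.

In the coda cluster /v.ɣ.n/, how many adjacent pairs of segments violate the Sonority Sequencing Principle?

2

/v/: voiced fricative = 4.
/ɣ/: voiced fricative = 4.
/n/: nasal = 5.
/v/→/ɣ/: 4→4 (plateau) — violation.
/ɣ/→/n/: 4→5 (does not fall) — violation.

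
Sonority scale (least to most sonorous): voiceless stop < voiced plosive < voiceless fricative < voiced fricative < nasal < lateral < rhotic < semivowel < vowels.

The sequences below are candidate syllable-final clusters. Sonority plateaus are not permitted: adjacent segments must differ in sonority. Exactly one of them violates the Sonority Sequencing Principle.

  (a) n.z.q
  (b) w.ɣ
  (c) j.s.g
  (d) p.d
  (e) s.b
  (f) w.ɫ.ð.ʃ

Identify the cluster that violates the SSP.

(a) n.z.q: profile 5-4-1 — obeys.
(b) w.ɣ: profile 8-4 — obeys.
(c) j.s.g: profile 8-3-2 — obeys.
(d) p.d: profile 1-2 — violates.
(e) s.b: profile 3-2 — obeys.
(f) w.ɫ.ð.ʃ: profile 8-6-4-3 — obeys.

d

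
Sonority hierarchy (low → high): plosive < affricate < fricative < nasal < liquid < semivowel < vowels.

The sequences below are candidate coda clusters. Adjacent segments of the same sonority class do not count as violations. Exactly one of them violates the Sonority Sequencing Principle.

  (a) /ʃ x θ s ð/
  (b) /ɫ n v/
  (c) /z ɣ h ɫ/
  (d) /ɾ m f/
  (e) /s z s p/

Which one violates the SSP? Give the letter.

(a) 3-3-3-3-3 → obeys
(b) 5-4-3 → obeys
(c) 3-3-3-5 → violates
(d) 5-4-3 → obeys
(e) 3-3-3-1 → obeys

c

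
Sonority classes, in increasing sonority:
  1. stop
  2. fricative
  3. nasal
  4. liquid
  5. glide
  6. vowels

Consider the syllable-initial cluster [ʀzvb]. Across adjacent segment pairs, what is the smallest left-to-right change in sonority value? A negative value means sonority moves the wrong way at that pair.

/ʀ/ — liquid, sonority 4.
/z/ — fricative, sonority 2.
/v/ — fricative, sonority 2.
/b/ — stop, sonority 1.
/ʀ/→/z/: change -2.
/z/→/v/: change +0.
/v/→/b/: change -1.
Minimum = -2.

-2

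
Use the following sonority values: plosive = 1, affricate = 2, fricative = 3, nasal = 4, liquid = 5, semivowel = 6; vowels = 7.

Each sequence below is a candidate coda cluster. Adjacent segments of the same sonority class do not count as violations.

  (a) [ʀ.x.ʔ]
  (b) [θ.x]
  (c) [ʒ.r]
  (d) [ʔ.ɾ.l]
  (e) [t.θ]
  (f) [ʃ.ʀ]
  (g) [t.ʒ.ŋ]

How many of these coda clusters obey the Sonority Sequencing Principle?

2

(a) 5-3-1 → obeys
(b) 3-3 → obeys
(c) 3-5 → violates
(d) 1-5-5 → violates
(e) 1-3 → violates
(f) 3-5 → violates
(g) 1-3-4 → violates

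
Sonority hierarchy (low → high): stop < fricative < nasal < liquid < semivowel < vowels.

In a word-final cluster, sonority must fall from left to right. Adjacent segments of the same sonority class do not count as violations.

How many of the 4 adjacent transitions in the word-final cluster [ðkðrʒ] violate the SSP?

2

/ð/ — fricative, sonority 2.
/k/ — stop, sonority 1.
/ð/ — fricative, sonority 2.
/r/ — liquid, sonority 4.
/ʒ/ — fricative, sonority 2.
/ð/→/k/: 2→1 (falls) — ok.
/k/→/ð/: 1→2 (does not fall) — violation.
/ð/→/r/: 2→4 (does not fall) — violation.
/r/→/ʒ/: 4→2 (falls) — ok.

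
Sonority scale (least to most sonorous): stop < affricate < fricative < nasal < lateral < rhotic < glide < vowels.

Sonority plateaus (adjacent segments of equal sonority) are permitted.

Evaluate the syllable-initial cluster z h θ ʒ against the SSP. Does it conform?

yes

/z/ — fricative, sonority 3.
/h/ — fricative, sonority 3.
/θ/ — fricative, sonority 3.
/ʒ/ — fricative, sonority 3.
The profile 3-3-3-3 is non-decreasing (plateaus allowed), so the syllable-initial cluster satisfies the SSP.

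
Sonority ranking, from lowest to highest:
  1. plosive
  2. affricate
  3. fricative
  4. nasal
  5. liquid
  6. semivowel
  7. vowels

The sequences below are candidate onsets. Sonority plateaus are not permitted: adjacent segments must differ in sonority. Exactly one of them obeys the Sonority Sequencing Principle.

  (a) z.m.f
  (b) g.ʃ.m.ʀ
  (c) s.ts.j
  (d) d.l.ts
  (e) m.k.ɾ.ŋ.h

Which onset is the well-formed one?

b

(a) sonority 3-4-3: ill-formed.
(b) sonority 1-3-4-5: well-formed.
(c) sonority 3-2-6: ill-formed.
(d) sonority 1-5-2: ill-formed.
(e) sonority 4-1-5-4-3: ill-formed.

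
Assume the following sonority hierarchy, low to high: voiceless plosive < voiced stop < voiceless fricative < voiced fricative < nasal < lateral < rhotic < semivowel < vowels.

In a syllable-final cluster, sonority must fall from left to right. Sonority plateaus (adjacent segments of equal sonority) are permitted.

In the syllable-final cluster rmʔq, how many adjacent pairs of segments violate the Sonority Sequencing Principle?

/r/: rhotic = 7.
/m/: nasal = 5.
/ʔ/: voiceless plosive = 1.
/q/: voiceless plosive = 1.
/r/→/m/: 7→5 (falls) — ok.
/m/→/ʔ/: 5→1 (falls) — ok.
/ʔ/→/q/: 1→1 (plateau, allowed) — ok.

0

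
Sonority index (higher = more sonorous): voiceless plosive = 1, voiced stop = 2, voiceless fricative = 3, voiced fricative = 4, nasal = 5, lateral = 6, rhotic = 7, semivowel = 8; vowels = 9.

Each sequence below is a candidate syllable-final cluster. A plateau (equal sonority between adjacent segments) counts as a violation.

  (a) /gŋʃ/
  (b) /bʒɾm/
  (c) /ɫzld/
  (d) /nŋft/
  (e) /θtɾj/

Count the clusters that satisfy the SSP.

0

(a) 2-5-3 → violates
(b) 2-4-7-5 → violates
(c) 6-4-6-2 → violates
(d) 5-5-3-1 → violates
(e) 3-1-7-8 → violates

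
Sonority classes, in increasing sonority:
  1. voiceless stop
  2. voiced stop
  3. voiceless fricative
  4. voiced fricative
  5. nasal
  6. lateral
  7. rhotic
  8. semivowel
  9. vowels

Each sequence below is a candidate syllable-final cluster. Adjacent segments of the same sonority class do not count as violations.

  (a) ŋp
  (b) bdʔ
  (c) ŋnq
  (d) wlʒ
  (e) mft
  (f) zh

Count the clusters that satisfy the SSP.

6

(a) 5-1 → obeys
(b) 2-2-1 → obeys
(c) 5-5-1 → obeys
(d) 8-6-4 → obeys
(e) 5-3-1 → obeys
(f) 4-3 → obeys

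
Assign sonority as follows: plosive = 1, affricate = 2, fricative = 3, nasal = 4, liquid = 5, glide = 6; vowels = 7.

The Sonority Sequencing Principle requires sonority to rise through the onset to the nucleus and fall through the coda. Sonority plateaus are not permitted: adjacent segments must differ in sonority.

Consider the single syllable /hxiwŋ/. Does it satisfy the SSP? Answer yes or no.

no

Onset: /h/ is a fricative (sonority 3), /x/ is a fricative (sonority 3); then the nucleus /i/ (sonority 7).
Onset profile 3-3-7 — does not strictly rise throughout.
Coda: /w/ is a glide (sonority 6), /ŋ/ is a nasal (sonority 4).
Coda profile 7-6-4 — falls from the nucleus.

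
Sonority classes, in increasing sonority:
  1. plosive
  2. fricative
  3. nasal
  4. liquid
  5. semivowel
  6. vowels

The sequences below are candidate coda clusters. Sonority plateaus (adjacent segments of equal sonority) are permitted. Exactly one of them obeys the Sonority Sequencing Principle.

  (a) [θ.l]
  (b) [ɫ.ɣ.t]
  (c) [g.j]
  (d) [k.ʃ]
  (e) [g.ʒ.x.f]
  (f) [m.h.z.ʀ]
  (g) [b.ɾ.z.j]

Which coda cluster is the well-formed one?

b

(a) [θ.l]: profile 2-4 — violates.
(b) [ɫ.ɣ.t]: profile 4-2-1 — obeys.
(c) [g.j]: profile 1-5 — violates.
(d) [k.ʃ]: profile 1-2 — violates.
(e) [g.ʒ.x.f]: profile 1-2-2-2 — violates.
(f) [m.h.z.ʀ]: profile 3-2-2-4 — violates.
(g) [b.ɾ.z.j]: profile 1-4-2-5 — violates.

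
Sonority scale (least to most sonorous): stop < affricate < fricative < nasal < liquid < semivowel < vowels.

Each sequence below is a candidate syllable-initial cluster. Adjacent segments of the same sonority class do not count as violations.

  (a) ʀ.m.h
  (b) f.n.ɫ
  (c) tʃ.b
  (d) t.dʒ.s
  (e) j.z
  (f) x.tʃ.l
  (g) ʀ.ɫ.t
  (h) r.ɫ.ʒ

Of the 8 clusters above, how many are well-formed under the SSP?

(a) sonority 5-4-3: ill-formed.
(b) sonority 3-4-5: well-formed.
(c) sonority 2-1: ill-formed.
(d) sonority 1-2-3: well-formed.
(e) sonority 6-3: ill-formed.
(f) sonority 3-2-5: ill-formed.
(g) sonority 5-5-1: ill-formed.
(h) sonority 5-5-3: ill-formed.

2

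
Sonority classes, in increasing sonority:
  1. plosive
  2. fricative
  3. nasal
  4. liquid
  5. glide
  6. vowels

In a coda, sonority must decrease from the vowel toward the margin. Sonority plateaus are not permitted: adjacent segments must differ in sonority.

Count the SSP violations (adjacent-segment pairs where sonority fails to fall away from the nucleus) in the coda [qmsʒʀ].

3

/q/ is a plosive (sonority 1).
/m/ is a nasal (sonority 3).
/s/ is a fricative (sonority 2).
/ʒ/ is a fricative (sonority 2).
/ʀ/ is a liquid (sonority 4).
/q/→/m/: 1→3 (does not fall) — violation.
/m/→/s/: 3→2 (falls) — ok.
/s/→/ʒ/: 2→2 (plateau) — violation.
/ʒ/→/ʀ/: 2→4 (does not fall) — violation.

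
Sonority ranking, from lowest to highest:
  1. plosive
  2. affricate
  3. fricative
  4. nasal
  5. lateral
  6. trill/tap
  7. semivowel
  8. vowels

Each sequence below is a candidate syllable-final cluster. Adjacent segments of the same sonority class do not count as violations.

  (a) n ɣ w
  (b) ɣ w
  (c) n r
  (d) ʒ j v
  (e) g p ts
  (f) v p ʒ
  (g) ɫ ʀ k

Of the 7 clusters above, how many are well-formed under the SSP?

0

(a) 4-3-7 → violates
(b) 3-7 → violates
(c) 4-6 → violates
(d) 3-7-3 → violates
(e) 1-1-2 → violates
(f) 3-1-3 → violates
(g) 5-6-1 → violates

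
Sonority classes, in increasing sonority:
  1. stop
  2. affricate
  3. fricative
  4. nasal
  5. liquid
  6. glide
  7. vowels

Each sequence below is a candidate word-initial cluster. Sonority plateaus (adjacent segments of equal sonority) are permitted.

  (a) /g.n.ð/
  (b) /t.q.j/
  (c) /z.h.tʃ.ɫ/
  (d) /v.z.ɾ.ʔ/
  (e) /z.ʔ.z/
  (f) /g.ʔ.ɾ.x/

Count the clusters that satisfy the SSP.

1

(a) /g.n.ð/: profile 1-4-3 — violates.
(b) /t.q.j/: profile 1-1-6 — obeys.
(c) /z.h.tʃ.ɫ/: profile 3-3-2-5 — violates.
(d) /v.z.ɾ.ʔ/: profile 3-3-5-1 — violates.
(e) /z.ʔ.z/: profile 3-1-3 — violates.
(f) /g.ʔ.ɾ.x/: profile 1-1-5-3 — violates.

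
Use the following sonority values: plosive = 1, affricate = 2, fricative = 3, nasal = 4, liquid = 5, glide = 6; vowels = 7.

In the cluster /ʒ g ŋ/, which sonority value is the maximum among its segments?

4

/ʒ/ is a fricative (sonority 3).
/g/ is a plosive (sonority 1).
/ŋ/ is a nasal (sonority 4).
The maximum is 4.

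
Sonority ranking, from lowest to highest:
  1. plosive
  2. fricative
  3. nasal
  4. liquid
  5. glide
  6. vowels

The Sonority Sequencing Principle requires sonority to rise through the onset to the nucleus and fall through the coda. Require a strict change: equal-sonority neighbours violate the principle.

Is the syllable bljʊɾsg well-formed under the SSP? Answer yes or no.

yes

Onset: /b/ is a plosive (sonority 1), /l/ is a liquid (sonority 4), /j/ is a glide (sonority 5); then the nucleus /ʊ/ (sonority 6).
Onset profile 1-4-5-6 — rises to the nucleus.
Coda: /ɾ/ is a liquid (sonority 4), /s/ is a fricative (sonority 2), /g/ is a plosive (sonority 1).
Coda profile 6-4-2-1 — falls from the nucleus.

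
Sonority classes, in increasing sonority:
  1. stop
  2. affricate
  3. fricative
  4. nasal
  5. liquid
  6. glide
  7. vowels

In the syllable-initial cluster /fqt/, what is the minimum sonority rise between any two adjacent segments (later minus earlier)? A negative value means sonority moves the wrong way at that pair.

-2

/f/: fricative = 3.
/q/: stop = 1.
/t/: stop = 1.
/f/→/q/: change -2.
/q/→/t/: change +0.
Minimum = -2.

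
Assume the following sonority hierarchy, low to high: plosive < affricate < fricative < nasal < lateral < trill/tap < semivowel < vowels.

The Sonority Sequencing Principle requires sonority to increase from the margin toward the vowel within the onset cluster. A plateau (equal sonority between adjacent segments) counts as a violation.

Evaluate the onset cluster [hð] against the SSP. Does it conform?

no

/h/ is a fricative (sonority 3).
/ð/ is a fricative (sonority 3).
The profile is 3-3. Between /h/ (3) and /ð/ (3) sonority does not rise, so the cluster violates the SSP.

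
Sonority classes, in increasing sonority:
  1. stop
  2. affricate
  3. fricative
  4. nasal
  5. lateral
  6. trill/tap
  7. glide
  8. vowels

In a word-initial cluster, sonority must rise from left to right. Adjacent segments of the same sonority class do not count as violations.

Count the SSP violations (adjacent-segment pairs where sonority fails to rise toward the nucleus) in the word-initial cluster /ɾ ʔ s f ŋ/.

/ɾ/: trill/tap = 6.
/ʔ/: stop = 1.
/s/: fricative = 3.
/f/: fricative = 3.
/ŋ/: nasal = 4.
/ɾ/→/ʔ/: 6→1 (does not rise) — violation.
/ʔ/→/s/: 1→3 (rises) — ok.
/s/→/f/: 3→3 (plateau, allowed) — ok.
/f/→/ŋ/: 3→4 (rises) — ok.

1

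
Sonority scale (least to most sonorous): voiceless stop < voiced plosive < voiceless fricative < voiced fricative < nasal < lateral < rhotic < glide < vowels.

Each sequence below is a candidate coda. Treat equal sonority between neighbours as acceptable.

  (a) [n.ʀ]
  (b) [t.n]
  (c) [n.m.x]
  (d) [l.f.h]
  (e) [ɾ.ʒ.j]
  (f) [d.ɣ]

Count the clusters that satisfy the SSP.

2

(a) 5-7 → violates
(b) 1-5 → violates
(c) 5-5-3 → obeys
(d) 6-3-3 → obeys
(e) 7-4-8 → violates
(f) 2-4 → violates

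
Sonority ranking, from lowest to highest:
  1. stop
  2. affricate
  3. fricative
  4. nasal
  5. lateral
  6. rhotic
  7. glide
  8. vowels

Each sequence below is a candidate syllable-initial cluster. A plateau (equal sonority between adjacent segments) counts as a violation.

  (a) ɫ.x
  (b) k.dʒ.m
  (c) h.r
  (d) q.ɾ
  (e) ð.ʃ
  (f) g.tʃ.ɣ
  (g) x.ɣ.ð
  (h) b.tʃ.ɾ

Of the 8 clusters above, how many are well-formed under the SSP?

(a) ɫ.x: profile 5-3 — violates.
(b) k.dʒ.m: profile 1-2-4 — obeys.
(c) h.r: profile 3-6 — obeys.
(d) q.ɾ: profile 1-6 — obeys.
(e) ð.ʃ: profile 3-3 — violates.
(f) g.tʃ.ɣ: profile 1-2-3 — obeys.
(g) x.ɣ.ð: profile 3-3-3 — violates.
(h) b.tʃ.ɾ: profile 1-2-6 — obeys.

5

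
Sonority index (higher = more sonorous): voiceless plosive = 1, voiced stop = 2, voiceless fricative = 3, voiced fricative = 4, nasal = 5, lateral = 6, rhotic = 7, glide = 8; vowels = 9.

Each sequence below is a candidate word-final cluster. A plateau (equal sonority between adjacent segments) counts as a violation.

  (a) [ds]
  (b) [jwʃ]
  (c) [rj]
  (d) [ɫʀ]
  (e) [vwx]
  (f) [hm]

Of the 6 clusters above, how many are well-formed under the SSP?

0

(a) [ds]: profile 2-3 — violates.
(b) [jwʃ]: profile 8-8-3 — violates.
(c) [rj]: profile 7-8 — violates.
(d) [ɫʀ]: profile 6-7 — violates.
(e) [vwx]: profile 4-8-3 — violates.
(f) [hm]: profile 3-5 — violates.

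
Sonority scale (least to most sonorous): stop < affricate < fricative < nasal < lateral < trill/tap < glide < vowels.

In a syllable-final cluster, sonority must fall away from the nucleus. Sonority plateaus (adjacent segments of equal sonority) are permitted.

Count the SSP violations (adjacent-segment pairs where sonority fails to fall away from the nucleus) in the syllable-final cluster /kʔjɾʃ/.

1

/k/ is a stop (sonority 1).
/ʔ/ is a stop (sonority 1).
/j/ is a glide (sonority 7).
/ɾ/ is a trill/tap (sonority 6).
/ʃ/ is a fricative (sonority 3).
/k/→/ʔ/: 1→1 (plateau, allowed) — ok.
/ʔ/→/j/: 1→7 (does not fall) — violation.
/j/→/ɾ/: 7→6 (falls) — ok.
/ɾ/→/ʃ/: 6→3 (falls) — ok.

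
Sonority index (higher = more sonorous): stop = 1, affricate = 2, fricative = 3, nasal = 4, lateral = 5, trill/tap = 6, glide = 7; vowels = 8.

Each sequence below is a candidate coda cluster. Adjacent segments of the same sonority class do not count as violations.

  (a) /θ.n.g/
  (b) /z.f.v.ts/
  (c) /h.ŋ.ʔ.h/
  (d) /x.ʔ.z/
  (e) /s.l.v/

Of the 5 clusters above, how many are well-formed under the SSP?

(a) /θ.n.g/: profile 3-4-1 — violates.
(b) /z.f.v.ts/: profile 3-3-3-2 — obeys.
(c) /h.ŋ.ʔ.h/: profile 3-4-1-3 — violates.
(d) /x.ʔ.z/: profile 3-1-3 — violates.
(e) /s.l.v/: profile 3-5-3 — violates.

1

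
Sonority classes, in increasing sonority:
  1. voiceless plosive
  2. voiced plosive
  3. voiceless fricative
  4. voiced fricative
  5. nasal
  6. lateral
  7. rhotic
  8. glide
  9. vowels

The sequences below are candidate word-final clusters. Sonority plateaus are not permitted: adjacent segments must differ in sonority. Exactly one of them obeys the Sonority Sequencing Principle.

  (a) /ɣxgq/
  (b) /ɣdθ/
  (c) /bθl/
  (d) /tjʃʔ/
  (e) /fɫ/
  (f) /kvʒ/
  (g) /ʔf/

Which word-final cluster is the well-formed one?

(a) /ɣxgq/: profile 4-3-2-1 — obeys.
(b) /ɣdθ/: profile 4-2-3 — violates.
(c) /bθl/: profile 2-3-6 — violates.
(d) /tjʃʔ/: profile 1-8-3-1 — violates.
(e) /fɫ/: profile 3-6 — violates.
(f) /kvʒ/: profile 1-4-4 — violates.
(g) /ʔf/: profile 1-3 — violates.

a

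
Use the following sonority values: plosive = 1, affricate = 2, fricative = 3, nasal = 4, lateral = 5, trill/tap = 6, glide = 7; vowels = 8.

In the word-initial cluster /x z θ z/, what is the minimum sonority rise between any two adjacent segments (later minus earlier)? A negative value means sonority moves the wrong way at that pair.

0

/x/ is a fricative (sonority 3).
/z/ is a fricative (sonority 3).
/θ/ is a fricative (sonority 3).
/z/ is a fricative (sonority 3).
/x/→/z/: change +0.
/z/→/θ/: change +0.
/θ/→/z/: change +0.
Minimum = 0.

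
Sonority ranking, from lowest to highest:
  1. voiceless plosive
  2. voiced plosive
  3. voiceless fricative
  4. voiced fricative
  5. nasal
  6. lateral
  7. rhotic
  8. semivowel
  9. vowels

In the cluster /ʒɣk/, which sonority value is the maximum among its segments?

/ʒ/: voiced fricative = 4.
/ɣ/: voiced fricative = 4.
/k/: voiceless plosive = 1.
The maximum is 4.

4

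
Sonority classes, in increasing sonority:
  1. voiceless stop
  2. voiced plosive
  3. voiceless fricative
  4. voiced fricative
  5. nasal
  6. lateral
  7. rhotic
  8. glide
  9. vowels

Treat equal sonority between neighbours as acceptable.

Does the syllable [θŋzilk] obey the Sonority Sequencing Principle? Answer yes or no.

Onset: /θ/ is a voiceless fricative (sonority 3), /ŋ/ is a nasal (sonority 5), /z/ is a voiced fricative (sonority 4); then the nucleus /i/ (sonority 9).
Onset profile 3-5-4-9 — does not rise throughout.
Coda: /l/ is a lateral (sonority 6), /k/ is a voiceless stop (sonority 1).
Coda profile 9-6-1 — falls from the nucleus.

no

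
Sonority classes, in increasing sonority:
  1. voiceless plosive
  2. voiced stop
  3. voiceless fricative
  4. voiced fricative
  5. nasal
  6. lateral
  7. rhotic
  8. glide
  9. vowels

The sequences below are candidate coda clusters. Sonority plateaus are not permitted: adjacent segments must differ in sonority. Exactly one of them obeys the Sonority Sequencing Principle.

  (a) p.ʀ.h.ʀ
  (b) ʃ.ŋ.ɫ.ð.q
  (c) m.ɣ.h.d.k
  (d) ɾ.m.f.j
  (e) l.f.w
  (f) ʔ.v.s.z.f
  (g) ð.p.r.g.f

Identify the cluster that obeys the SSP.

c

(a) sonority 1-7-3-7: ill-formed.
(b) sonority 3-5-6-4-1: ill-formed.
(c) sonority 5-4-3-2-1: well-formed.
(d) sonority 7-5-3-8: ill-formed.
(e) sonority 6-3-8: ill-formed.
(f) sonority 1-4-3-4-3: ill-formed.
(g) sonority 4-1-7-2-3: ill-formed.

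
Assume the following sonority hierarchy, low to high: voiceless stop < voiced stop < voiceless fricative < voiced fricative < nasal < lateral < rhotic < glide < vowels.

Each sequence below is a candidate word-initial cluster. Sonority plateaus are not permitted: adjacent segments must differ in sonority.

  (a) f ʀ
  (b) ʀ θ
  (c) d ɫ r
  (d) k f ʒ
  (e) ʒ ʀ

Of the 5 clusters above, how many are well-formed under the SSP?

4

(a) f ʀ: profile 3-7 — obeys.
(b) ʀ θ: profile 7-3 — violates.
(c) d ɫ r: profile 2-6-7 — obeys.
(d) k f ʒ: profile 1-3-4 — obeys.
(e) ʒ ʀ: profile 4-7 — obeys.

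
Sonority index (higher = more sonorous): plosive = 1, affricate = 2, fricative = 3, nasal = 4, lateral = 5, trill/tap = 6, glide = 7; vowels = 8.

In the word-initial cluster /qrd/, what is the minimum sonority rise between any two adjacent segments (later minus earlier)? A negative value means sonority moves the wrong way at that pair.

/q/ — plosive, sonority 1.
/r/ — trill/tap, sonority 6.
/d/ — plosive, sonority 1.
/q/→/r/: change +5.
/r/→/d/: change -5.
Minimum = -5.

-5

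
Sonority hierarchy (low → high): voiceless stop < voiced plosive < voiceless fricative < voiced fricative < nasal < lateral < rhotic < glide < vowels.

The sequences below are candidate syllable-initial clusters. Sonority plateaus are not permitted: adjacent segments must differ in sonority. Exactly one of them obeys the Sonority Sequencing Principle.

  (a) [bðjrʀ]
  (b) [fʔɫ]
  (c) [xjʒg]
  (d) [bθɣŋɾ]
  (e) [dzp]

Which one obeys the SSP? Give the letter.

d

(a) [bðjrʀ]: profile 2-4-8-7-7 — violates.
(b) [fʔɫ]: profile 3-1-6 — violates.
(c) [xjʒg]: profile 3-8-4-2 — violates.
(d) [bθɣŋɾ]: profile 2-3-4-5-7 — obeys.
(e) [dzp]: profile 2-4-1 — violates.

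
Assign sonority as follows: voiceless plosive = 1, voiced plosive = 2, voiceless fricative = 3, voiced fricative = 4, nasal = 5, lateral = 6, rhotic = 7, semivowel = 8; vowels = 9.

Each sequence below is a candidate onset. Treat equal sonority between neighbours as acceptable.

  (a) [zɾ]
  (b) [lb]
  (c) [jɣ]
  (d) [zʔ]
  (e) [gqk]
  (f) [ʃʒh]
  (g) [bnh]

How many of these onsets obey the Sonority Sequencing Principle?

1

(a) 4-7 → obeys
(b) 6-2 → violates
(c) 8-4 → violates
(d) 4-1 → violates
(e) 2-1-1 → violates
(f) 3-4-3 → violates
(g) 2-5-3 → violates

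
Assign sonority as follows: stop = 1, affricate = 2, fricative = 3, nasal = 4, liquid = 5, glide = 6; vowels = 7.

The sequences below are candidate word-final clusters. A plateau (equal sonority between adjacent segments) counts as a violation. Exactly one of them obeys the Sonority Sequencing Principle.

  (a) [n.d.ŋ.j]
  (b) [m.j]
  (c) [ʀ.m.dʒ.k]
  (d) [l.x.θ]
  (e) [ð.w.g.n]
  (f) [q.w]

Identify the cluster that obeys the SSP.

(a) sonority 4-1-4-6: ill-formed.
(b) sonority 4-6: ill-formed.
(c) sonority 5-4-2-1: well-formed.
(d) sonority 5-3-3: ill-formed.
(e) sonority 3-6-1-4: ill-formed.
(f) sonority 1-6: ill-formed.

c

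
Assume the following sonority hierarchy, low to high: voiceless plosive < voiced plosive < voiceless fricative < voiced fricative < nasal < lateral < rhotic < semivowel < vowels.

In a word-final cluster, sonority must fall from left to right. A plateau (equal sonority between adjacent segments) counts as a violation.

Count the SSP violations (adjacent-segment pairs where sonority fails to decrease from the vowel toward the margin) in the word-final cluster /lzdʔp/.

/l/: lateral = 6.
/z/: voiced fricative = 4.
/d/: voiced plosive = 2.
/ʔ/: voiceless plosive = 1.
/p/: voiceless plosive = 1.
/l/→/z/: 6→4 (falls) — ok.
/z/→/d/: 4→2 (falls) — ok.
/d/→/ʔ/: 2→1 (falls) — ok.
/ʔ/→/p/: 1→1 (plateau) — violation.

1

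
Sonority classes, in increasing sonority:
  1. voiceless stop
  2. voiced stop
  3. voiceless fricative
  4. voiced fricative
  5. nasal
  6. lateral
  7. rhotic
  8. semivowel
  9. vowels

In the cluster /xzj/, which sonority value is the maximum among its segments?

8

/x/ — voiceless fricative, sonority 3.
/z/ — voiced fricative, sonority 4.
/j/ — semivowel, sonority 8.
The maximum is 8.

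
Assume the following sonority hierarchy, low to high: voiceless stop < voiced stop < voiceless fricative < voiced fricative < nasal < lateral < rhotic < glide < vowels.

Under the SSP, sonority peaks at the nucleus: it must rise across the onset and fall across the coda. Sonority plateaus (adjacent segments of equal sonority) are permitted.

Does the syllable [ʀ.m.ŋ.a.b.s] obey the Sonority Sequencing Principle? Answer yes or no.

no

Onset: /ʀ/ is a rhotic (sonority 7), /m/ is a nasal (sonority 5), /ŋ/ is a nasal (sonority 5); then the nucleus /a/ (sonority 9).
Onset profile 7-5-5-9 — does not rise throughout.
Coda: /b/ is a voiced stop (sonority 2), /s/ is a voiceless fricative (sonority 3).
Coda profile 9-2-3 — does not fall throughout.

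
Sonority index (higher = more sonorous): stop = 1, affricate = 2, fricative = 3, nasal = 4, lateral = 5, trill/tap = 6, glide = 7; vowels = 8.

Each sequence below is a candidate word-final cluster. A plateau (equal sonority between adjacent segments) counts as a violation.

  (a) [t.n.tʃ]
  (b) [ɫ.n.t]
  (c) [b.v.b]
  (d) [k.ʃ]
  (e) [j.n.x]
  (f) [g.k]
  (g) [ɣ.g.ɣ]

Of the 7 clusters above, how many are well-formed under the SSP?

2

(a) 1-4-2 → violates
(b) 5-4-1 → obeys
(c) 1-3-1 → violates
(d) 1-3 → violates
(e) 7-4-3 → obeys
(f) 1-1 → violates
(g) 3-1-3 → violates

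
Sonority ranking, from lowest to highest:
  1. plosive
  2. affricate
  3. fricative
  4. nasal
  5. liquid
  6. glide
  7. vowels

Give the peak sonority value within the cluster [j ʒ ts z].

6

/j/ is a glide (sonority 6).
/ʒ/ is a fricative (sonority 3).
/ts/ is an affricate (sonority 2).
/z/ is a fricative (sonority 3).
The maximum is 6.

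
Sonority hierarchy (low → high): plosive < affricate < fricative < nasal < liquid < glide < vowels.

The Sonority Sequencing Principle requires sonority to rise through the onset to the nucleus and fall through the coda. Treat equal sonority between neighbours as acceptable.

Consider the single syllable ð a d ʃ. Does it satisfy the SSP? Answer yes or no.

no

Onset: /ð/ is a fricative (sonority 3); then the nucleus /a/ (sonority 7).
Onset profile 3-7 — rises to the nucleus.
Coda: /d/ is a plosive (sonority 1), /ʃ/ is a fricative (sonority 3).
Coda profile 7-1-3 — does not fall throughout.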